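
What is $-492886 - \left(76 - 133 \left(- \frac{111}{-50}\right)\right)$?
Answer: $- \frac{24633337}{50} \approx -4.9267 \cdot 10^{5}$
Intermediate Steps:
$-492886 - \left(76 - 133 \left(- \frac{111}{-50}\right)\right) = -492886 - \left(76 - 133 \left(\left(-111\right) \left(- \frac{1}{50}\right)\right)\right) = -492886 + \left(133 \cdot \frac{111}{50} - 76\right) = -492886 + \left(\frac{14763}{50} - 76\right) = -492886 + \frac{10963}{50} = - \frac{24633337}{50}$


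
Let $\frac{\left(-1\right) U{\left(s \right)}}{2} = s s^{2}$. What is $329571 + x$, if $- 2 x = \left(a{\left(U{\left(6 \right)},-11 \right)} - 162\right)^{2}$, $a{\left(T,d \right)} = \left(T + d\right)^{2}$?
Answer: $- \frac{38449452427}{2} \approx -1.9225 \cdot 10^{10}$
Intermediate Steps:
$U{\left(s \right)} = - 2 s^{3}$ ($U{\left(s \right)} = - 2 s s^{2} = - 2 s^{3}$)
$x = - \frac{38450111569}{2}$ ($x = - \frac{\left(\left(- 2 \cdot 6^{3} - 11\right)^{2} - 162\right)^{2}}{2} = - \frac{\left(\left(\left(-2\right) 216 - 11\right)^{2} - 162\right)^{2}}{2} = - \frac{\left(\left(-432 - 11\right)^{2} - 162\right)^{2}}{2} = - \frac{\left(\left(-443\right)^{2} - 162\right)^{2}}{2} = - \frac{\left(196249 - 162\right)^{2}}{2} = - \frac{196087^{2}}{2} = \left(- \frac{1}{2}\right) 38450111569 = - \frac{38450111569}{2} \approx -1.9225 \cdot 10^{10}$)
$329571 + x = 329571 - \frac{38450111569}{2} = - \frac{38449452427}{2}$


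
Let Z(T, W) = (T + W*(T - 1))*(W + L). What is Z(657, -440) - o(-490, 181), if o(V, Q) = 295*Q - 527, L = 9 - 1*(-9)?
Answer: 121475958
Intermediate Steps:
L = 18 (L = 9 + 9 = 18)
Z(T, W) = (18 + W)*(T + W*(-1 + T)) (Z(T, W) = (T + W*(T - 1))*(W + 18) = (T + W*(-1 + T))*(18 + W) = (18 + W)*(T + W*(-1 + T)))
o(V, Q) = -527 + 295*Q
Z(657, -440) - o(-490, 181) = (-1*(-440)² - 18*(-440) + 18*657 + 657*(-440)² + 19*657*(-440)) - (-527 + 295*181) = (-1*193600 + 7920 + 11826 + 657*193600 - 5492520) - (-527 + 53395) = (-193600 + 7920 + 11826 + 127195200 - 5492520) - 1*52868 = 121528826 - 52868 = 121475958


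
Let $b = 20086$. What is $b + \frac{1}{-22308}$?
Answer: $\frac{448078487}{22308} \approx 20086.0$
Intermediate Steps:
$b + \frac{1}{-22308} = 20086 + \frac{1}{-22308} = 20086 - \frac{1}{22308} = \frac{448078487}{22308}$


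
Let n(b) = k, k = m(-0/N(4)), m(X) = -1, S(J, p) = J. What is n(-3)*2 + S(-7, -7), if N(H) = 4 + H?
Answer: -9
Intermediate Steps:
k = -1
n(b) = -1
n(-3)*2 + S(-7, -7) = -1*2 - 7 = -2 - 7 = -9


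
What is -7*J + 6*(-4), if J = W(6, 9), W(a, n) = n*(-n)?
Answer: 543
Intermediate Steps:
W(a, n) = -n**2
J = -81 (J = -1*9**2 = -1*81 = -81)
-7*J + 6*(-4) = -7*(-81) + 6*(-4) = 567 - 24 = 543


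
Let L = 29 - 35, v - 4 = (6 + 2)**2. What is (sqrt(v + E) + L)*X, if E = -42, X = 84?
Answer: -504 + 84*sqrt(26) ≈ -75.682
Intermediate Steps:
v = 68 (v = 4 + (6 + 2)**2 = 4 + 8**2 = 4 + 64 = 68)
L = -6
(sqrt(v + E) + L)*X = (sqrt(68 - 42) - 6)*84 = (sqrt(26) - 6)*84 = (-6 + sqrt(26))*84 = -504 + 84*sqrt(26)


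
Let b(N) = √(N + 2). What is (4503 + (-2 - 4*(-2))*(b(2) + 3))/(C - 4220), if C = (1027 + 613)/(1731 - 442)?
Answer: -5843037/5437940 ≈ -1.0745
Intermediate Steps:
C = 1640/1289 ≈ 1.2723
b(N) = √(2 + N)
(4503 + (-2 - 4*(-2))*(b(2) + 3))/(C - 4220) = (4503 + (-2 - 4*(-2))*(√(2 + 2) + 3))/(1640/1289 - 4220) = (4503 + (-2 + 8)*(√4 + 3))/(-5437940/1289) = (4503 + 6*(2 + 3))*(-1289/5437940) = (4503 + 6*5)*(-1289/5437940) = (4503 + 30)*(-1289/5437940) = 4533*(-1289/5437940) = -5843037/5437940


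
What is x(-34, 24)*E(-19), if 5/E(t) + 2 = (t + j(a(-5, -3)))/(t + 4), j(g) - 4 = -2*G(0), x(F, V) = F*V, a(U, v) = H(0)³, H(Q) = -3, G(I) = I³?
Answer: 4080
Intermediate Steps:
a(U, v) = -27 (a(U, v) = (-3)³ = -27)
j(g) = 4 (j(g) = 4 - 2*0³ = 4 - 2*0 = 4 + 0 = 4)
E(t) = -5 (E(t) = 5/(-2 + (t + 4)/(t + 4)) = 5/(-2 + (4 + t)/(4 + t)) = 5/(-2 + 1) = 5/(-1) = 5*(-1) = -5)
x(-34, 24)*E(-19) = -34*24*(-5) = -816*(-5) = 4080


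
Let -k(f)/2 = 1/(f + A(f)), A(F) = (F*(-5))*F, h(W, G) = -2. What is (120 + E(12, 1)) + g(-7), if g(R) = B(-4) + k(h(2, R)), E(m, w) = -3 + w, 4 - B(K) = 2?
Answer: 1321/11 ≈ 120.09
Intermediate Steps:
B(K) = 2 (B(K) = 4 - 1*2 = 4 - 2 = 2)
A(F) = -5*F**2 (A(F) = (-5*F)*F = -5*F**2)
k(f) = -2/(f - 5*f**2)
g(R) = 23/11 (g(R) = 2 + 2/(-2*(-1 + 5*(-2))) = 2 + 2*(-1/2)/(-1 - 10) = 2 + 2*(-1/2)/(-11) = 2 + 2*(-1/2)*(-1/11) = 2 + 1/11 = 23/11)
(120 + E(12, 1)) + g(-7) = (120 + (-3 + 1)) + 23/11 = (120 - 2) + 23/11 = 118 + 23/11 = 1321/11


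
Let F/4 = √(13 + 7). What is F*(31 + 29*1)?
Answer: 480*√5 ≈ 1073.3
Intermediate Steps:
F = 8*√5 (F = 4*√(13 + 7) = 4*√20 = 4*(2*√5) = 8*√5 ≈ 17.889)
F*(31 + 29*1) = (8*√5)*(31 + 29*1) = (8*√5)*(31 + 29) = (8*√5)*60 = 480*√5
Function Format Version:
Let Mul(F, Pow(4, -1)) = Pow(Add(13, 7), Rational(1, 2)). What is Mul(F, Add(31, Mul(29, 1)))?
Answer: Mul(480, Pow(5, Rational(1, 2))) ≈ 1073.3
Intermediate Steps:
F = Mul(8, Pow(5, Rational(1, 2))) (F = Mul(4, Pow(Add(13, 7), Rational(1, 2))) = Mul(4, Pow(20, Rational(1, 2))) = Mul(4, Mul(2, Pow(5, Rational(1, 2)))) = Mul(8, Pow(5, Rational(1, 2))) ≈ 17.889)
Mul(F, Add(31, Mul(29, 1))) = Mul(Mul(8, Pow(5, Rational(1, 2))), Add(31, Mul(29, 1))) = Mul(Mul(8, Pow(5, Rational(1, 2))), Add(31, 29)) = Mul(Mul(8, Pow(5, Rational(1, 2))), 60) = Mul(480, Pow(5, Rational(1, 2)))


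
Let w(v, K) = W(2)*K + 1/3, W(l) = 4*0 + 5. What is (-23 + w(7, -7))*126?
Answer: -7266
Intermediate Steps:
W(l) = 5 (W(l) = 0 + 5 = 5)
w(v, K) = ⅓ + 5*K (w(v, K) = 5*K + 1/3 = 5*K + ⅓ = ⅓ + 5*K)
(-23 + w(7, -7))*126 = (-23 + (⅓ + 5*(-7)))*126 = (-23 + (⅓ - 35))*126 = (-23 - 104/3)*126 = -173/3*126 = -7266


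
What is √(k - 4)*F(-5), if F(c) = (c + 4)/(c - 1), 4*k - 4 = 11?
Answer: I/12 ≈ 0.083333*I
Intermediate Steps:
k = 15/4 (k = 1 + (¼)*11 = 1 + 11/4 = 15/4 ≈ 3.7500)
F(c) = (4 + c)/(-1 + c)
√(k - 4)*F(-5) = √(15/4 - 4)*((4 - 5)/(-1 - 5)) = √(-¼)*(-1/(-6)) = (I/2)*(-⅙*(-1)) = (I/2)*(⅙) = I/12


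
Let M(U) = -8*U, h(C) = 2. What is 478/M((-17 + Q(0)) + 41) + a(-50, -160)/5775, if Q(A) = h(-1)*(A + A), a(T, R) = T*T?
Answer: -15203/7392 ≈ -2.0567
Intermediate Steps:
a(T, R) = T²
Q(A) = 4*A (Q(A) = 2*(A + A) = 2*(2*A) = 4*A)
M(U) = -8*U
478/M((-17 + Q(0)) + 41) + a(-50, -160)/5775 = 478/((-8*((-17 + 4*0) + 41))) + (-50)²/5775 = 478/((-8*((-17 + 0) + 41))) + 2500*(1/5775) = 478/((-8*(-17 + 41))) + 100/231 = 478/((-8*24)) + 100/231 = 478/(-192) + 100/231 = 478*(-1/192) + 100/231 = -239/96 + 100/231 = -15203/7392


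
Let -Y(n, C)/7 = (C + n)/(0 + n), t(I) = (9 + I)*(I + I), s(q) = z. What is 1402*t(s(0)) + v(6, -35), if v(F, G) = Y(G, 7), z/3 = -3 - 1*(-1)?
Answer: -252388/5 ≈ -50478.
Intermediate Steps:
z = -6 (z = 3*(-3 - 1*(-1)) = 3*(-3 + 1) = 3*(-2) = -6)
s(q) = -6
t(I) = 2*I*(9 + I) (t(I) = (9 + I)*(2*I) = 2*I*(9 + I))
Y(n, C) = -7*(C + n)/n (Y(n, C) = -7*(C + n)/(0 + n) = -7*(C + n)/n)
v(F, G) = -7 - 49/G (v(F, G) = -7 - 7*7/G = -7 - 49/G)
1402*t(s(0)) + v(6, -35) = 1402*(2*(-6)*(9 - 6)) + (-7 - 49/(-35)) = 1402*(2*(-6)*3) + (-7 - 49*(-1/35)) = 1402*(-36) + (-7 + 7/5) = -50472 - 28/5 = -252388/5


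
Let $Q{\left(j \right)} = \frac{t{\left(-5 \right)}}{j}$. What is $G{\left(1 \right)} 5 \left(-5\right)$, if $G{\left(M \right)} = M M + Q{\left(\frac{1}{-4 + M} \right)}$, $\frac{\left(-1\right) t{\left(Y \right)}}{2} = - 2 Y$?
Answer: $-1525$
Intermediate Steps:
$t{\left(Y \right)} = 4 Y$ ($t{\left(Y \right)} = - 2 \left(- 2 Y\right) = 4 Y$)
$Q{\left(j \right)} = - \frac{20}{j}$ ($Q{\left(j \right)} = \frac{4 \left(-5\right)}{j} = - \frac{20}{j}$)
$G{\left(M \right)} = 80 + M^{2} - 20 M$ ($G{\left(M \right)} = M M - \frac{20}{\frac{1}{-4 + M}} = M^{2} - 20 \left(-4 + M\right) = M^{2} - \left(-80 + 20 M\right) = 80 + M^{2} - 20 M$)
$G{\left(1 \right)} 5 \left(-5\right) = \left(80 + 1^{2} - 20\right) 5 \left(-5\right) = \left(80 + 1 - 20\right) 5 \left(-5\right) = 61 \cdot 5 \left(-5\right) = 305 \left(-5\right) = -1525$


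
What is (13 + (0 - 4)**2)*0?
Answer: 0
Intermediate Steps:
(13 + (0 - 4)**2)*0 = (13 + (-4)**2)*0 = (13 + 16)*0 = 29*0 = 0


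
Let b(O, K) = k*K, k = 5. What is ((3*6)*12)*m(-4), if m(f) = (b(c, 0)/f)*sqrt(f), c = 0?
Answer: 0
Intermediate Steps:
b(O, K) = 5*K
m(f) = 0 (m(f) = ((5*0)/f)*sqrt(f) = (0/f)*sqrt(f) = 0*sqrt(f) = 0)
((3*6)*12)*m(-4) = ((3*6)*12)*0 = (18*12)*0 = 216*0 = 0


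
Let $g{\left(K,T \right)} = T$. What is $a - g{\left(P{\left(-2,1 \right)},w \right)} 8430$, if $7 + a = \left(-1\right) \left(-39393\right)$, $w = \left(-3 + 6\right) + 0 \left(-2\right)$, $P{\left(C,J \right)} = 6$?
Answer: $14096$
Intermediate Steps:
$w = 3$ ($w = 3 + 0 = 3$)
$a = 39386$ ($a = -7 - -39393 = -7 + 39393 = 39386$)
$a - g{\left(P{\left(-2,1 \right)},w \right)} 8430 = 39386 - 3 \cdot 8430 = 39386 - 25290 = 14096$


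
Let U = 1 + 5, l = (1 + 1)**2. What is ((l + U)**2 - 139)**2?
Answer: 1521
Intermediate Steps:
l = 4 (l = 2**2 = 4)
U = 6
((l + U)**2 - 139)**2 = ((4 + 6)**2 - 139)**2 = (10**2 - 139)**2 = (100 - 139)**2 = (-39)**2 = 1521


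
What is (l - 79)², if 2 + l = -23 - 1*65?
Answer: 28561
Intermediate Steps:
l = -90 (l = -2 + (-23 - 1*65) = -2 + (-23 - 65) = -2 - 88 = -90)
(l - 79)² = (-90 - 79)² = (-169)² = 28561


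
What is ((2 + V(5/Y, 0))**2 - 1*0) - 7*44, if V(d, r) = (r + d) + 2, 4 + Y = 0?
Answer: -4807/16 ≈ -300.44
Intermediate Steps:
Y = -4 (Y = -4 + 0 = -4)
V(d, r) = 2 + d + r (V(d, r) = (d + r) + 2 = 2 + d + r)
((2 + V(5/Y, 0))**2 - 1*0) - 7*44 = ((2 + (2 + 5/(-4) + 0))**2 - 1*0) - 7*44 = ((2 + (2 + 5*(-1/4) + 0))**2 + 0) - 308 = ((2 + (2 - 5/4 + 0))**2 + 0) - 308 = ((2 + 3/4)**2 + 0) - 308 = ((11/4)**2 + 0) - 308 = (121/16 + 0) - 308 = 121/16 - 308 = -4807/16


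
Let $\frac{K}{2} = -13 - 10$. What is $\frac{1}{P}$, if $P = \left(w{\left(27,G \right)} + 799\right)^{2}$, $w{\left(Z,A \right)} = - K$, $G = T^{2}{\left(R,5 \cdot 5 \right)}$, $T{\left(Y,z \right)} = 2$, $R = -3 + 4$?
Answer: $\frac{1}{714025} \approx 1.4005 \cdot 10^{-6}$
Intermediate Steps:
$K = -46$ ($K = 2 \left(-13 - 10\right) = 2 \left(-23\right) = -46$)
$R = 1$
$G = 4$ ($G = 2^{2} = 4$)
$w{\left(Z,A \right)} = 46$ ($w{\left(Z,A \right)} = \left(-1\right) \left(-46\right) = 46$)
$P = 714025$ ($P = \left(46 + 799\right)^{2} = 845^{2} = 714025$)
$\frac{1}{P} = \frac{1}{714025}$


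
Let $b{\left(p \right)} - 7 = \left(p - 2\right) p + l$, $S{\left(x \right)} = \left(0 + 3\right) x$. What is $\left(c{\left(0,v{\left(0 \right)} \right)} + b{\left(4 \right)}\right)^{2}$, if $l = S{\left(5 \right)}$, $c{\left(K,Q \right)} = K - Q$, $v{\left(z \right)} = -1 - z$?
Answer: $961$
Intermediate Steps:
$S{\left(x \right)} = 3 x$
$l = 15$ ($l = 3 \cdot 5 = 15$)
$b{\left(p \right)} = 22 + p \left(-2 + p\right)$ ($b{\left(p \right)} = 7 + \left(\left(p - 2\right) p + 15\right) = 7 + \left(\left(-2 + p\right) p + 15\right) = 7 + \left(p \left(-2 + p\right) + 15\right) = 7 + \left(15 + p \left(-2 + p\right)\right) = 22 + p \left(-2 + p\right)$)
$\left(c{\left(0,v{\left(0 \right)} \right)} + b{\left(4 \right)}\right)^{2} = \left(\left(0 - \left(-1 - 0\right)\right) + \left(22 + 4^{2} - 8\right)\right)^{2} = \left(\left(0 - \left(-1 + 0\right)\right) + \left(22 + 16 - 8\right)\right)^{2} = \left(\left(0 - -1\right) + 30\right)^{2} = \left(\left(0 + 1\right) + 30\right)^{2} = \left(1 + 30\right)^{2} = 31^{2} = 961$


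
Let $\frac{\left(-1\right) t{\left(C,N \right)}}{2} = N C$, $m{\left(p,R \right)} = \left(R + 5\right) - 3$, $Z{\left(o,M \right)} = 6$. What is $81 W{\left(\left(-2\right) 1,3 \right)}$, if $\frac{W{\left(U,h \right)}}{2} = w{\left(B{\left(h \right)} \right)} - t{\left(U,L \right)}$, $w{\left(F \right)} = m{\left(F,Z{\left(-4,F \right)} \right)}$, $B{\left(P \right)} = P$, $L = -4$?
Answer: $3888$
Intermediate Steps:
$m{\left(p,R \right)} = 2 + R$ ($m{\left(p,R \right)} = \left(5 + R\right) - 3 = 2 + R$)
$w{\left(F \right)} = 8$ ($w{\left(F \right)} = 2 + 6 = 8$)
$t{\left(C,N \right)} = - 2 C N$ ($t{\left(C,N \right)} = - 2 N C = - 2 C N$)
$W{\left(U,h \right)} = 16 - 16 U$ ($W{\left(U,h \right)} = 2 \left(8 - \left(-2\right) U \left(-4\right)\right) = 2 \left(8 - 8 U\right) = 16 - 16 U$)
$81 W{\left(\left(-2\right) 1,3 \right)} = 81 \left(16 - 16 \left(\left(-2\right) 1\right)\right) = 81 \left(16 - -32\right) = 81 \left(16 + 32\right) = 81 \cdot 48 = 3888$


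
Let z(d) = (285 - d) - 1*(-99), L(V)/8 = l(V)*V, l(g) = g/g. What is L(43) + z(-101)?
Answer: 829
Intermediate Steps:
l(g) = 1
L(V) = 8*V (L(V) = 8*(1*V) = 8*V)
z(d) = 384 - d (z(d) = (285 - d) + 99 = 384 - d)
L(43) + z(-101) = 8*43 + (384 - 1*(-101)) = 344 + (384 + 101) = 344 + 485 = 829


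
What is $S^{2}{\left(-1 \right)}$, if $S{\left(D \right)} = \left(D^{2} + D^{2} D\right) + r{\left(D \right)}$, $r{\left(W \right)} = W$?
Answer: $1$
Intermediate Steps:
$S{\left(D \right)} = D + D^{2} + D^{3}$ ($S{\left(D \right)} = \left(D^{2} + D^{2} D\right) + D = \left(D^{2} + D^{3}\right) + D = D + D^{2} + D^{3}$)
$S^{2}{\left(-1 \right)} = \left(- (1 - 1 + \left(-1\right)^{2})\right)^{2} = \left(- (1 - 1 + 1)\right)^{2} = \left(\left(-1\right) 1\right)^{2} = \left(-1\right)^{2} = 1$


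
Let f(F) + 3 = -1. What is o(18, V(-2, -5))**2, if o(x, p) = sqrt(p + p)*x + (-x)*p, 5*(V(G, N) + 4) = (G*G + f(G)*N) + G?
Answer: 7776/25 - 2592*sqrt(5)/25 ≈ 79.204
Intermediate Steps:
f(F) = -4 (f(F) = -3 - 1 = -4)
V(G, N) = -4 - 4*N/5 + G/5 + G**2/5 (V(G, N) = -4 + ((G*G - 4*N) + G)/5 = -4 + ((G**2 - 4*N) + G)/5 = -4 + (G + G**2 - 4*N)/5 = -4 + (-4*N/5 + G/5 + G**2/5) = -4 - 4*N/5 + G/5 + G**2/5)
o(x, p) = -p*x + x*sqrt(2)*sqrt(p) (o(x, p) = sqrt(2*p)*x - p*x = (sqrt(2)*sqrt(p))*x - p*x = x*sqrt(2)*sqrt(p) - p*x = -p*x + x*sqrt(2)*sqrt(p))
o(18, V(-2, -5))**2 = (18*(-(-4 - 4/5*(-5) + (1/5)*(-2) + (1/5)*(-2)**2) + sqrt(2)*sqrt(-4 - 4/5*(-5) + (1/5)*(-2) + (1/5)*(-2)**2)))**2 = (18*(-(-4 + 4 - 2/5 + (1/5)*4) + sqrt(2)*sqrt(-4 + 4 - 2/5 + (1/5)*4)))**2 = (18*(-(-4 + 4 - 2/5 + 4/5) + sqrt(2)*sqrt(-4 + 4 - 2/5 + 4/5)))**2 = (18*(-1*2/5 + sqrt(2)*sqrt(2/5)))**2 = (18*(-2/5 + sqrt(2)*(sqrt(10)/5)))**2 = (18*(-2/5 + 2*sqrt(5)/5))**2 = (-36/5 + 36*sqrt(5)/5)**2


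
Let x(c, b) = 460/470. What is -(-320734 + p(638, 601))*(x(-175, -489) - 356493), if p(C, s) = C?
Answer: -5363248492000/47 ≈ -1.1411e+11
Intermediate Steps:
x(c, b) = 46/47 (x(c, b) = 460*(1/470) = 46/47)
-(-320734 + p(638, 601))*(x(-175, -489) - 356493) = -(-320734 + 638)*(46/47 - 356493) = -(-320096)*(-16755125)/47 = -1*5363248492000/47 = -5363248492000/47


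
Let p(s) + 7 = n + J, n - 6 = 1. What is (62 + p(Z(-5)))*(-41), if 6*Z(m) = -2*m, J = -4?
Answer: -2378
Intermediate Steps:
n = 7 (n = 6 + 1 = 7)
Z(m) = -m/3 (Z(m) = (-2*m)/6 = -m/3)
p(s) = -4 (p(s) = -7 + (7 - 4) = -7 + 3 = -4)
(62 + p(Z(-5)))*(-41) = (62 - 4)*(-41) = 58*(-41) = -2378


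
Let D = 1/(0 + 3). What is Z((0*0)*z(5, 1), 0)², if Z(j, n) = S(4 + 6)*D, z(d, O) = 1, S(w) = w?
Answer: 100/9 ≈ 11.111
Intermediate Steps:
D = ⅓ (D = 1/3 = ⅓ ≈ 0.33333)
Z(j, n) = 10/3 (Z(j, n) = (4 + 6)*(⅓) = 10*(⅓) = 10/3)
Z((0*0)*z(5, 1), 0)² = (10/3)² = 100/9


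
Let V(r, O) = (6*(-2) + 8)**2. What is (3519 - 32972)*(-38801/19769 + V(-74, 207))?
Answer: -8173295859/19769 ≈ -4.1344e+5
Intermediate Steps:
V(r, O) = 16 (V(r, O) = (-12 + 8)**2 = (-4)**2 = 16)
(3519 - 32972)*(-38801/19769 + V(-74, 207)) = (3519 - 32972)*(-38801/19769 + 16) = -29453*(-38801*1/19769 + 16) = -29453*(-38801/19769 + 16) = -29453*277503/19769 = -8173295859/19769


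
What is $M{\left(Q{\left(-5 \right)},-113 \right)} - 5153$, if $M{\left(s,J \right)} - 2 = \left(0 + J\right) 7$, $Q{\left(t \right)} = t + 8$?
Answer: $-5942$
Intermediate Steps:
$Q{\left(t \right)} = 8 + t$
$M{\left(s,J \right)} = 2 + 7 J$ ($M{\left(s,J \right)} = 2 + \left(0 + J\right) 7 = 2 + J 7 = 2 + 7 J$)
$M{\left(Q{\left(-5 \right)},-113 \right)} - 5153 = \left(2 + 7 \left(-113\right)\right) - 5153 = \left(2 - 791\right) - 5153 = -789 - 5153 = -5942$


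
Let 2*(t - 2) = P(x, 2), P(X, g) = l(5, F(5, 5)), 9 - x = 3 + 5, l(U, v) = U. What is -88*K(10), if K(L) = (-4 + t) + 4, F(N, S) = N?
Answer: -396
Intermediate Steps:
x = 1 (x = 9 - (3 + 5) = 9 - 1*8 = 9 - 8 = 1)
P(X, g) = 5
t = 9/2 (t = 2 + (½)*5 = 2 + 5/2 = 9/2 ≈ 4.5000)
K(L) = 9/2 (K(L) = (-4 + 9/2) + 4 = ½ + 4 = 9/2)
-88*K(10) = -88*9/2 = -396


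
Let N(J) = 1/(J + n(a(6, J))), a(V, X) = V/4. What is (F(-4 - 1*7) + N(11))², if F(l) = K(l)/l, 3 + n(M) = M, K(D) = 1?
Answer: 9/43681 ≈ 0.00020604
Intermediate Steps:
a(V, X) = V/4 (a(V, X) = V*(¼) = V/4)
n(M) = -3 + M
F(l) = 1/l
N(J) = 1/(-3/2 + J) (N(J) = 1/(J + (-3 + (¼)*6)) = 1/(J + (-3 + 3/2)) = 1/(J - 3/2) = 1/(-3/2 + J))
(F(-4 - 1*7) + N(11))² = (1/(-4 - 1*7) + 2/(-3 + 2*11))² = (1/(-4 - 7) + 2/(-3 + 22))² = (1/(-11) + 2/19)² = (-1/11 + 2*(1/19))² = (-1/11 + 2/19)² = (3/209)² = 9/43681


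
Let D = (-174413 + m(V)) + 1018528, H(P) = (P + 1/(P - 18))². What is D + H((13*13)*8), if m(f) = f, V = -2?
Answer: 4755007491589/1779556 ≈ 2.6720e+6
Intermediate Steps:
H(P) = (P + 1/(-18 + P))²
D = 844113 (D = (-174413 - 2) + 1018528 = -174415 + 1018528 = 844113)
D + H((13*13)*8) = 844113 + (1 + ((13*13)*8)² - 18*13*13*8)²/(-18 + (13*13)*8)² = 844113 + (1 + (169*8)² - 3042*8)²/(-18 + 169*8)² = 844113 + (1 + 1352² - 18*1352)²/(-18 + 1352)² = 844113 + (1 + 1827904 - 24336)²/1334² = 844113 + (1/1779556)*1803569² = 844113 + (1/1779556)*3252861137761 = 844113 + 3252861137761/1779556 = 4755007491589/1779556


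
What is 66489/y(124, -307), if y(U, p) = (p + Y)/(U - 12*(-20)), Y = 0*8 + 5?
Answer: -12100998/151 ≈ -80139.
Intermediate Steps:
Y = 5 (Y = 0 + 5 = 5)
y(U, p) = (5 + p)/(240 + U) (y(U, p) = (p + 5)/(U - 12*(-20)) = (5 + p)/(U + 240) = (5 + p)/(240 + U))
66489/y(124, -307) = 66489/(((5 - 307)/(240 + 124))) = 66489/((-302/364)) = 66489/(((1/364)*(-302))) = 66489/(-151/182) = 66489*(-182/151) = -12100998/151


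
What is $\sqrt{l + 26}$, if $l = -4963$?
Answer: $i \sqrt{4937} \approx 70.264 i$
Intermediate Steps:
$\sqrt{l + 26} = \sqrt{-4963 + 26} = \sqrt{-4937} = i \sqrt{4937}$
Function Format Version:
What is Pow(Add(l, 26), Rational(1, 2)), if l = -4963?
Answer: Mul(I, Pow(4937, Rational(1, 2))) ≈ Mul(70.264, I)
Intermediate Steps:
Pow(Add(l, 26), Rational(1, 2)) = Pow(Add(-4963, 26), Rational(1, 2)) = Pow(-4937, Rational(1, 2)) = Mul(I, Pow(4937, Rational(1, 2)))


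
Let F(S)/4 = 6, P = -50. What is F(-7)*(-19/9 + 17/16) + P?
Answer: -451/6 ≈ -75.167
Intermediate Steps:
F(S) = 24 (F(S) = 4*6 = 24)
F(-7)*(-19/9 + 17/16) + P = 24*(-19/9 + 17/16) - 50 = 24*(-151/144) - 50 = -151/6 - 50 = -451/6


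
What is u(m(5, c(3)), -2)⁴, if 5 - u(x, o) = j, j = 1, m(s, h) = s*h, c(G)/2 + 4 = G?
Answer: 256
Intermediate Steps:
c(G) = -8 + 2*G
m(s, h) = h*s
u(x, o) = 4 (u(x, o) = 5 - 1*1 = 5 - 1 = 4)
u(m(5, c(3)), -2)⁴ = 4⁴ = 256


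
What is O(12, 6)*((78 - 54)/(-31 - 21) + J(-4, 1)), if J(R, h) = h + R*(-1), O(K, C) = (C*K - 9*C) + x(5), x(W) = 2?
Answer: 1180/13 ≈ 90.769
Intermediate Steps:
O(K, C) = 2 - 9*C + C*K (O(K, C) = (C*K - 9*C) + 2 = (-9*C + C*K) + 2 = 2 - 9*C + C*K)
J(R, h) = h - R
O(12, 6)*((78 - 54)/(-31 - 21) + J(-4, 1)) = (2 - 9*6 + 6*12)*((78 - 54)/(-31 - 21) + (1 - 1*(-4))) = (2 - 54 + 72)*(24/(-52) + (1 + 4)) = 20*(24*(-1/52) + 5) = 20*(-6/13 + 5) = 20*(59/13) = 1180/13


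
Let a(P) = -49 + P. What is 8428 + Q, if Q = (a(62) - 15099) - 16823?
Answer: -23481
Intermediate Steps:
Q = -31909 (Q = ((-49 + 62) - 15099) - 16823 = (13 - 15099) - 16823 = -15086 - 16823 = -31909)
8428 + Q = 8428 - 31909 = -23481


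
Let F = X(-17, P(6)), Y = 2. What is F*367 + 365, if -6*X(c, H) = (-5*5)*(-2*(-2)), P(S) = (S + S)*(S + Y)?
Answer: 19445/3 ≈ 6481.7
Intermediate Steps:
P(S) = 2*S*(2 + S) (P(S) = (S + S)*(S + 2) = (2*S)*(2 + S) = 2*S*(2 + S))
X(c, H) = 50/3 (X(c, H) = -(-5*5)*(-2*(-2))/6 = -(-25)*4/6 = -1/6*(-100) = 50/3)
F = 50/3 ≈ 16.667
F*367 + 365 = (50/3)*367 + 365 = 18350/3 + 365 = 19445/3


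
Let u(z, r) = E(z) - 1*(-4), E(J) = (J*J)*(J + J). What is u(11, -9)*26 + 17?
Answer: 69333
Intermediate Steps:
E(J) = 2*J**3 (E(J) = J**2*(2*J) = 2*J**3)
u(z, r) = 4 + 2*z**3 (u(z, r) = 2*z**3 - 1*(-4) = 2*z**3 + 4 = 4 + 2*z**3)
u(11, -9)*26 + 17 = (4 + 2*11**3)*26 + 17 = (4 + 2*1331)*26 + 17 = (4 + 2662)*26 + 17 = 2666*26 + 17 = 69316 + 17 = 69333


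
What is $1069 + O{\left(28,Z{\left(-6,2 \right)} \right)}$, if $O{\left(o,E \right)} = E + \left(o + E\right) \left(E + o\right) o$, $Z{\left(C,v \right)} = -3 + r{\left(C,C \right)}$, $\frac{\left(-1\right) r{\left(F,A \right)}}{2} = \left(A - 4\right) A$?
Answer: $253646$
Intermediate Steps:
$r{\left(F,A \right)} = - 2 A \left(-4 + A\right)$ ($r{\left(F,A \right)} = - 2 \left(A - 4\right) A = - 2 \left(-4 + A\right) A = - 2 A \left(-4 + A\right)$)
$Z{\left(C,v \right)} = -3 + 2 C \left(4 - C\right)$
$O{\left(o,E \right)} = E + o \left(E + o\right)^{2}$ ($O{\left(o,E \right)} = E + \left(E + o\right) \left(E + o\right) o = E + \left(E + o\right)^{2} o = E + o \left(E + o\right)^{2}$)
$1069 + O{\left(28,Z{\left(-6,2 \right)} \right)} = 1069 - \left(3 - 28 \left(\left(-3 - - 12 \left(-4 - 6\right)\right) + 28\right)^{2} - 12 \left(-4 - 6\right)\right) = 1069 - \left(3 + 120 - 28 \left(\left(-3 - \left(-12\right) \left(-10\right)\right) + 28\right)^{2}\right) = 1069 + \left(\left(-3 - 120\right) + 28 \left(\left(-3 - 120\right) + 28\right)^{2}\right) = 1069 - \left(123 - 28 \left(-123 + 28\right)^{2}\right) = 1069 - \left(123 - 28 \left(-95\right)^{2}\right) = 1069 + \left(-123 + 28 \cdot 9025\right) = 1069 + \left(-123 + 252700\right) = 1069 + 252577 = 253646$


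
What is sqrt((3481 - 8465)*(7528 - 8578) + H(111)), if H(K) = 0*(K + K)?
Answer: 140*sqrt(267) ≈ 2287.6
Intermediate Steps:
H(K) = 0 (H(K) = 0*(2*K) = 0)
sqrt((3481 - 8465)*(7528 - 8578) + H(111)) = sqrt((3481 - 8465)*(7528 - 8578) + 0) = sqrt(-4984*(-1050) + 0) = sqrt(5233200 + 0) = sqrt(5233200) = 140*sqrt(267)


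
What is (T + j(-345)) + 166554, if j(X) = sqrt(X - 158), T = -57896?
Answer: 108658 + I*sqrt(503) ≈ 1.0866e+5 + 22.428*I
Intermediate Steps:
j(X) = sqrt(-158 + X)
(T + j(-345)) + 166554 = (-57896 + sqrt(-158 - 345)) + 166554 = (-57896 + sqrt(-503)) + 166554 = (-57896 + I*sqrt(503)) + 166554 = 108658 + I*sqrt(503)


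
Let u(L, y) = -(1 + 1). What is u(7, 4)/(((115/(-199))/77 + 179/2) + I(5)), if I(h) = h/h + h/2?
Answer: -15323/712462 ≈ -0.021507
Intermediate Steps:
I(h) = 1 + h/2 (I(h) = 1 + h*(½) = 1 + h/2)
u(L, y) = -2 (u(L, y) = -1*2 = -2)
u(7, 4)/(((115/(-199))/77 + 179/2) + I(5)) = -2/(((115/(-199))/77 + 179/2) + (1 + (½)*5)) = -2/(((115*(-1/199))*(1/77) + 179*(½)) + (1 + 5/2)) = -2/((-115/199*1/77 + 179/2) + 7/2) = -2/((-115/15323 + 179/2) + 7/2) = -2/(2742587/30646 + 7/2) = -2/(1424924/15323) = (15323/1424924)*(-2) = -15323/712462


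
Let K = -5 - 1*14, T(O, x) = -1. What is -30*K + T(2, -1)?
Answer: 569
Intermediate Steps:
K = -19 (K = -5 - 14 = -19)
-30*K + T(2, -1) = -30*(-19) - 1 = 570 - 1 = 569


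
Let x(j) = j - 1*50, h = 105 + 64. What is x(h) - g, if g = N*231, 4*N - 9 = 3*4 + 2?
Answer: -4837/4 ≈ -1209.3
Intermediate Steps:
N = 23/4 (N = 9/4 + (3*4 + 2)/4 = 9/4 + (12 + 2)/4 = 9/4 + (¼)*14 = 9/4 + 7/2 = 23/4 ≈ 5.7500)
h = 169
x(j) = -50 + j (x(j) = j - 50 = -50 + j)
g = 5313/4 (g = (23/4)*231 = 5313/4 ≈ 1328.3)
x(h) - g = (-50 + 169) - 1*5313/4 = 119 - 5313/4 = -4837/4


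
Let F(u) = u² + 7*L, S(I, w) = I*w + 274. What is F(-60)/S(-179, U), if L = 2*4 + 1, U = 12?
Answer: -3663/1874 ≈ -1.9546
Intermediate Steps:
L = 9 (L = 8 + 1 = 9)
S(I, w) = 274 + I*w
F(u) = 63 + u² (F(u) = u² + 7*9 = u² + 63 = 63 + u²)
F(-60)/S(-179, U) = (63 + (-60)²)/(274 - 179*12) = (63 + 3600)/(274 - 2148) = 3663/(-1874) = 3663*(-1/1874) = -3663/1874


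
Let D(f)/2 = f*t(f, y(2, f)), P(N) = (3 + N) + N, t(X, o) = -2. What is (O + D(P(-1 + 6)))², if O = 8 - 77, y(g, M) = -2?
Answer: 14641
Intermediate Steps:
P(N) = 3 + 2*N
D(f) = -4*f (D(f) = 2*(f*(-2)) = 2*(-2*f) = -4*f)
O = -69
(O + D(P(-1 + 6)))² = (-69 - 4*(3 + 2*(-1 + 6)))² = (-69 - 4*(3 + 2*5))² = (-69 - 4*(3 + 10))² = (-69 - 4*13)² = (-69 - 52)² = (-121)² = 14641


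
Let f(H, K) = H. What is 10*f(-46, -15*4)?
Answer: -460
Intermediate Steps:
10*f(-46, -15*4) = 10*(-46) = -460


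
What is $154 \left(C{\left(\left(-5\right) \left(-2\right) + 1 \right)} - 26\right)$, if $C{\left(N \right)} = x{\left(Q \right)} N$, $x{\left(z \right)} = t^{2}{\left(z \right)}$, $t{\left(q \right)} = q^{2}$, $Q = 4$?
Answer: $429660$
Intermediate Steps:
$x{\left(z \right)} = z^{4}$ ($x{\left(z \right)} = \left(z^{2}\right)^{2} = z^{4}$)
$C{\left(N \right)} = 256 N$ ($C{\left(N \right)} = 4^{4} N = 256 N$)
$154 \left(C{\left(\left(-5\right) \left(-2\right) + 1 \right)} - 26\right) = 154 \left(256 \left(\left(-5\right) \left(-2\right) + 1\right) - 26\right) = 154 \left(256 \left(10 + 1\right) - 26\right) = 154 \left(256 \cdot 11 - 26\right) = 154 \left(2816 - 26\right) = 154 \cdot 2790 = 429660$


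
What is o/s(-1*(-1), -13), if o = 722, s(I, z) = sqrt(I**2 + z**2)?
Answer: 361*sqrt(170)/85 ≈ 55.375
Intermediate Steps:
o/s(-1*(-1), -13) = 722/(sqrt((-1*(-1))**2 + (-13)**2)) = 722/(sqrt(1**2 + 169)) = 722/(sqrt(1 + 169)) = 722/(sqrt(170)) = 722*(sqrt(170)/170) = 361*sqrt(170)/85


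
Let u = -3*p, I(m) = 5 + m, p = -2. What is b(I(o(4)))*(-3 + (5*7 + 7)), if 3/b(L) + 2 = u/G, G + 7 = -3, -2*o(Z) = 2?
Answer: -45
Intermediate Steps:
o(Z) = -1 (o(Z) = -½*2 = -1)
u = 6 (u = -3*(-2) = 6)
G = -10 (G = -7 - 3 = -10)
b(L) = -15/13 (b(L) = 3/(-2 + 6/(-10)) = 3/(-2 + 6*(-⅒)) = 3/(-2 - ⅗) = 3/(-13/5) = 3*(-5/13) = -15/13)
b(I(o(4)))*(-3 + (5*7 + 7)) = -15*(-3 + (5*7 + 7))/13 = -15*(-3 + (35 + 7))/13 = -15*(-3 + 42)/13 = -15/13*39 = -45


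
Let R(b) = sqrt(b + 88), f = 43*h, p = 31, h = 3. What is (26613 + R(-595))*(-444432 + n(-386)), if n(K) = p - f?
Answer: -11830276890 - 5778890*I*sqrt(3) ≈ -1.183e+10 - 1.0009e+7*I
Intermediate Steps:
f = 129 (f = 43*3 = 129)
R(b) = sqrt(88 + b)
n(K) = -98 (n(K) = 31 - 1*129 = 31 - 129 = -98)
(26613 + R(-595))*(-444432 + n(-386)) = (26613 + sqrt(88 - 595))*(-444432 - 98) = (26613 + sqrt(-507))*(-444530) = (26613 + 13*I*sqrt(3))*(-444530) = -11830276890 - 5778890*I*sqrt(3)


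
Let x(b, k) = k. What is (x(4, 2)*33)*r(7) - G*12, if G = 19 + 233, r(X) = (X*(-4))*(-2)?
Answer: 672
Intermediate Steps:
r(X) = 8*X (r(X) = -4*X*(-2) = 8*X)
G = 252
(x(4, 2)*33)*r(7) - G*12 = (2*33)*(8*7) - 252*12 = 66*56 - 1*3024 = 3696 - 3024 = 672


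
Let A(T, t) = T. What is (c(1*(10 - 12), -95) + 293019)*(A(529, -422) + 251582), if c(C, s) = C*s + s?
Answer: 73897263654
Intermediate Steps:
c(C, s) = s + C*s
(c(1*(10 - 12), -95) + 293019)*(A(529, -422) + 251582) = (-95*(1 + 1*(10 - 12)) + 293019)*(529 + 251582) = (-95*(1 + 1*(-2)) + 293019)*252111 = (-95*(1 - 2) + 293019)*252111 = (-95*(-1) + 293019)*252111 = (95 + 293019)*252111 = 293114*252111 = 73897263654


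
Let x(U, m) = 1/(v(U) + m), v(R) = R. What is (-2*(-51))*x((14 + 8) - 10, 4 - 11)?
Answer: 102/5 ≈ 20.400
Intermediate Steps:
x(U, m) = 1/(U + m)
(-2*(-51))*x((14 + 8) - 10, 4 - 11) = (-2*(-51))/(((14 + 8) - 10) + (4 - 11)) = 102/((22 - 10) - 7) = 102/(12 - 7) = 102/5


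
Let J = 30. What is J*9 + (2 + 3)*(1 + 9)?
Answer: 320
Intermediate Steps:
J*9 + (2 + 3)*(1 + 9) = 30*9 + (2 + 3)*(1 + 9) = 270 + 5*10 = 270 + 50 = 320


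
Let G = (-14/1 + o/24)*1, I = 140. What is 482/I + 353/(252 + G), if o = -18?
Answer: 327549/66430 ≈ 4.9307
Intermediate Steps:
G = -59/4 (G = (-14/1 - 18/24)*1 = (-14*1 - 18*1/24)*1 = (-14 - 3/4)*1 = -59/4*1 = -59/4 ≈ -14.750)
482/I + 353/(252 + G) = 482/140 + 353/(252 - 59/4) = 482*(1/140) + 353/(949/4) = 241/70 + 353*(4/949) = 241/70 + 1412/949 = 327549/66430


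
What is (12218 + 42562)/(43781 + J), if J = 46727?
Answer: 1245/2057 ≈ 0.60525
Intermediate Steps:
(12218 + 42562)/(43781 + J) = (12218 + 42562)/(43781 + 46727) = 54780/90508 = 54780*(1/90508) = 1245/2057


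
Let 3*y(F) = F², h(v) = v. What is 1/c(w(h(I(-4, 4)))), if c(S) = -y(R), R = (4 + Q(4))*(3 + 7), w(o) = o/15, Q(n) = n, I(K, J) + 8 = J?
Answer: -3/6400 ≈ -0.00046875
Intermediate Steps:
I(K, J) = -8 + J
w(o) = o/15 (w(o) = o*(1/15) = o/15)
R = 80 (R = (4 + 4)*(3 + 7) = 8*10 = 80)
y(F) = F²/3
c(S) = -6400/3 (c(S) = -80²/3 = -6400/3)
1/c(w(h(I(-4, 4)))) = 1/(-6400/3) = -3/6400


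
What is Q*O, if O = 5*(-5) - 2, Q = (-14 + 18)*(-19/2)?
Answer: 1026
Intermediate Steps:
Q = -38 (Q = 4*(-19*½) = 4*(-19/2) = -38)
O = -27 (O = -25 - 2 = -27)
Q*O = -38*(-27) = 1026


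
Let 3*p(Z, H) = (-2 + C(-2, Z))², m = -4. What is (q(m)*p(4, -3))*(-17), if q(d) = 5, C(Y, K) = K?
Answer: -340/3 ≈ -113.33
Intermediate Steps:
p(Z, H) = (-2 + Z)²/3
(q(m)*p(4, -3))*(-17) = (5*((-2 + 4)²/3))*(-17) = (5*((⅓)*2²))*(-17) = (5*((⅓)*4))*(-17) = (5*(4/3))*(-17) = (20/3)*(-17) = -340/3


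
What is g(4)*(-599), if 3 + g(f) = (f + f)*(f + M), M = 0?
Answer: -17371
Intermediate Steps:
g(f) = -3 + 2*f**2 (g(f) = -3 + (f + f)*(f + 0) = -3 + (2*f)*f = -3 + 2*f**2)
g(4)*(-599) = (-3 + 2*4**2)*(-599) = (-3 + 2*16)*(-599) = (-3 + 32)*(-599) = 29*(-599) = -17371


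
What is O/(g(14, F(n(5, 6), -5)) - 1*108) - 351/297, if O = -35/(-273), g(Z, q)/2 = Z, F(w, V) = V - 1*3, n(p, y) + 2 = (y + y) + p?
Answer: -8123/6864 ≈ -1.1834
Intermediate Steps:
n(p, y) = -2 + p + 2*y (n(p, y) = -2 + ((y + y) + p) = -2 + (2*y + p) = -2 + (p + 2*y) = -2 + p + 2*y)
F(w, V) = -3 + V (F(w, V) = V - 3 = -3 + V)
g(Z, q) = 2*Z
O = 5/39 (O = -35*(-1/273) = 5/39 ≈ 0.12821)
O/(g(14, F(n(5, 6), -5)) - 1*108) - 351/297 = 5/(39*(2*14 - 1*108)) - 351/297 = 5/(39*(28 - 108)) - 351*1/297 = (5/39)/(-80) - 13/11 = (5/39)*(-1/80) - 13/11 = -1/624 - 13/11 = -8123/6864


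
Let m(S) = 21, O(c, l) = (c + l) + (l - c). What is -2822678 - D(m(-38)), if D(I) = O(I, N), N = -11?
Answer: -2822656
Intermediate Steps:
O(c, l) = 2*l
D(I) = -22 (D(I) = 2*(-11) = -22)
-2822678 - D(m(-38)) = -2822678 - 1*(-22) = -2822678 + 22 = -2822656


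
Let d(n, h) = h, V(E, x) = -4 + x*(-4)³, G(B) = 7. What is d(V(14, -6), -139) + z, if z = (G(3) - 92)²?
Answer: 7086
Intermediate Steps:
V(E, x) = -4 - 64*x (V(E, x) = -4 + x*(-64) = -4 - 64*x)
z = 7225 (z = (7 - 92)² = (-85)² = 7225)
d(V(14, -6), -139) + z = -139 + 7225 = 7086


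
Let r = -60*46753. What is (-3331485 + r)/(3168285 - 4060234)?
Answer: 6136665/891949 ≈ 6.8801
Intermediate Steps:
r = -2805180
(-3331485 + r)/(3168285 - 4060234) = (-3331485 - 2805180)/(3168285 - 4060234) = -6136665/(-891949) = -6136665*(-1/891949) = 6136665/891949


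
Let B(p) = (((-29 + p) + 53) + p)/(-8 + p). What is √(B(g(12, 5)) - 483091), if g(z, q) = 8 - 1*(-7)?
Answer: I*√23671081/7 ≈ 695.04*I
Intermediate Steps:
g(z, q) = 15 (g(z, q) = 8 + 7 = 15)
B(p) = (24 + 2*p)/(-8 + p) (B(p) = ((24 + p) + p)/(-8 + p) = (24 + 2*p)/(-8 + p))
√(B(g(12, 5)) - 483091) = √(2*(12 + 15)/(-8 + 15) - 483091) = √(2*27/7 - 483091) = √(2*(⅐)*27 - 483091) = √(54/7 - 483091) = √(-3381583/7) = I*√23671081/7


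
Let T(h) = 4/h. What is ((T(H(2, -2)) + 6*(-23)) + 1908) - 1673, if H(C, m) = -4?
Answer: 96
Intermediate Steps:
((T(H(2, -2)) + 6*(-23)) + 1908) - 1673 = ((4/(-4) + 6*(-23)) + 1908) - 1673 = ((4*(-1/4) - 138) + 1908) - 1673 = ((-1 - 138) + 1908) - 1673 = (-139 + 1908) - 1673 = 1769 - 1673 = 96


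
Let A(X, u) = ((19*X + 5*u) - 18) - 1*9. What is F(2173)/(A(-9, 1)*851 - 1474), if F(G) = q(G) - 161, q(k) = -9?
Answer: 170/165717 ≈ 0.0010258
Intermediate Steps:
A(X, u) = -27 + 5*u + 19*X (A(X, u) = ((5*u + 19*X) - 18) - 9 = (-18 + 5*u + 19*X) - 9 = -27 + 5*u + 19*X)
F(G) = -170 (F(G) = -9 - 161 = -170)
F(2173)/(A(-9, 1)*851 - 1474) = -170/((-27 + 5*1 + 19*(-9))*851 - 1474) = -170/((-27 + 5 - 171)*851 - 1474) = -170/(-193*851 - 1474) = -170/(-164243 - 1474) = -170/(-165717) = -170*(-1/165717) = 170/165717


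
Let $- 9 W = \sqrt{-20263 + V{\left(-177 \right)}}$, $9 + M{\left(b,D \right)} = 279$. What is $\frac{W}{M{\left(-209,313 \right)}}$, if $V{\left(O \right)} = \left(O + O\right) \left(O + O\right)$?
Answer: $- \frac{\sqrt{105053}}{2430} \approx -0.13338$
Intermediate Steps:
$M{\left(b,D \right)} = 270$ ($M{\left(b,D \right)} = -9 + 279 = 270$)
$V{\left(O \right)} = 4 O^{2}$ ($V{\left(O \right)} = 2 O 2 O = 4 O^{2}$)
$W = - \frac{\sqrt{105053}}{9}$ ($W = - \frac{\sqrt{-20263 + 4 \left(-177\right)^{2}}}{9} = - \frac{\sqrt{-20263 + 4 \cdot 31329}}{9} = - \frac{\sqrt{-20263 + 125316}}{9} = - \frac{\sqrt{105053}}{9} \approx -36.013$)
$\frac{W}{M{\left(-209,313 \right)}} = \frac{\left(- \frac{1}{9}\right) \sqrt{105053}}{270} = - \frac{\sqrt{105053}}{9} \cdot \frac{1}{270} = - \frac{\sqrt{105053}}{2430}$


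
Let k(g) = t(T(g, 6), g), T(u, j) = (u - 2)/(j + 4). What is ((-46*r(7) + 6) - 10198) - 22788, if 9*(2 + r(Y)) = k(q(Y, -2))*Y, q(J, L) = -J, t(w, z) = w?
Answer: -164279/5 ≈ -32856.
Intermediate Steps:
T(u, j) = (-2 + u)/(4 + j)
k(g) = -1/5 + g/10 (k(g) = (-2 + g)/(4 + 6) = (-2 + g)/10 = -1/5 + g/10)
r(Y) = -2 + Y*(-1/5 - Y/10)/9 (r(Y) = -2 + ((-1/5 + (-Y)/10)*Y)/9 = -2 + ((-1/5 - Y/10)*Y)/9 = -2 + (Y*(-1/5 - Y/10))/9 = -2 + Y*(-1/5 - Y/10)/9)
((-46*r(7) + 6) - 10198) - 22788 = ((-46*(-2 - 1/90*7*(2 + 7)) + 6) - 10198) - 22788 = ((-46*(-2 - 1/90*7*9) + 6) - 10198) - 22788 = ((-46*(-2 - 7/10) + 6) - 10198) - 22788 = ((-46*(-27/10) + 6) - 10198) - 22788 = ((621/5 + 6) - 10198) - 22788 = (651/5 - 10198) - 22788 = -50339/5 - 22788 = -164279/5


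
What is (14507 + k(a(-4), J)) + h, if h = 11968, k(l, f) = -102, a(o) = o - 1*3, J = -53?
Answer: 26373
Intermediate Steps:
a(o) = -3 + o (a(o) = o - 3 = -3 + o)
(14507 + k(a(-4), J)) + h = (14507 - 102) + 11968 = 14405 + 11968 = 26373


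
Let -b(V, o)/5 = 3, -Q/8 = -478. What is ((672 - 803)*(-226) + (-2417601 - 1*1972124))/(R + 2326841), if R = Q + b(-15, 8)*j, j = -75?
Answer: -4360119/2331790 ≈ -1.8699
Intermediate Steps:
Q = 3824 (Q = -8*(-478) = 3824)
b(V, o) = -15 (b(V, o) = -5*3 = -15)
R = 4949 (R = 3824 - 15*(-75) = 3824 + 1125 = 4949)
((672 - 803)*(-226) + (-2417601 - 1*1972124))/(R + 2326841) = ((672 - 803)*(-226) + (-2417601 - 1*1972124))/(4949 + 2326841) = (-131*(-226) + (-2417601 - 1972124))/2331790 = (29606 - 4389725)*(1/2331790) = -4360119*1/2331790 = -4360119/2331790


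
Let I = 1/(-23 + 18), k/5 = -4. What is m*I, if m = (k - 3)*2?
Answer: 46/5 ≈ 9.2000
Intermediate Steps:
k = -20 (k = 5*(-4) = -20)
m = -46 (m = (-20 - 3)*2 = -23*2 = -46)
I = -⅕ (I = 1/(-5) = -⅕ ≈ -0.20000)
m*I = -46*(-⅕) = 46/5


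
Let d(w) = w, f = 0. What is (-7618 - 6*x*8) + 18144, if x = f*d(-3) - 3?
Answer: 10670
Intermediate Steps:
x = -3 (x = 0*(-3) - 3 = 0 - 3 = -3)
(-7618 - 6*x*8) + 18144 = (-7618 - 6*(-3)*8) + 18144 = (-7618 + 18*8) + 18144 = (-7618 + 144) + 18144 = -7474 + 18144 = 10670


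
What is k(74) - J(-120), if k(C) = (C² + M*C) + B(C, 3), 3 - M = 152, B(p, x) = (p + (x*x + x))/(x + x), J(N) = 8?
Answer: -16631/3 ≈ -5543.7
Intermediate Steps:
B(p, x) = (p + x + x²)/(2*x) (B(p, x) = (p + (x² + x))/((2*x)) = (p + (x + x²))*(1/(2*x)) = (p + x + x²)*(1/(2*x)) = (p + x + x²)/(2*x))
M = -149 (M = 3 - 1*152 = 3 - 152 = -149)
k(C) = 2 + C² - 893*C/6 (k(C) = (C² - 149*C) + (½)*(C + 3*(1 + 3))/3 = (C² - 149*C) + (½)*(⅓)*(C + 3*4) = (C² - 149*C) + (½)*(⅓)*(C + 12) = (C² - 149*C) + (½)*(⅓)*(12 + C) = (C² - 149*C) + (2 + C/6) = 2 + C² - 893*C/6)
k(74) - J(-120) = (2 + 74² - 893/6*74) - 1*8 = (2 + 5476 - 33041/3) - 8 = -16607/3 - 8 = -16631/3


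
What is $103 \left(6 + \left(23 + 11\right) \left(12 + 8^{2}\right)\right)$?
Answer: $266770$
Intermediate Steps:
$103 \left(6 + \left(23 + 11\right) \left(12 + 8^{2}\right)\right) = 103 \left(6 + 34 \left(12 + 64\right)\right) = 103 \left(6 + 34 \cdot 76\right) = 103 \left(6 + 2584\right) = 103 \cdot 2590 = 266770$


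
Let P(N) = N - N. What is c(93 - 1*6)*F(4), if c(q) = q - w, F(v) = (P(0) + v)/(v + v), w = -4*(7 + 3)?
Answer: 127/2 ≈ 63.500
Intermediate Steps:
w = -40 (w = -4*10 = -40)
P(N) = 0
F(v) = ½ (F(v) = (0 + v)/(v + v) = v/((2*v)) = v*(1/(2*v)) = ½)
c(q) = 40 + q (c(q) = q - 1*(-40) = q + 40 = 40 + q)
c(93 - 1*6)*F(4) = (40 + (93 - 1*6))*(½) = (40 + (93 - 6))*(½) = (40 + 87)*(½) = 127*(½) = 127/2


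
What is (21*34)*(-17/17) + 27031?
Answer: 26317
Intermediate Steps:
(21*34)*(-17/17) + 27031 = 714*(-17*1/17) + 27031 = 714*(-1) + 27031 = -714 + 27031 = 26317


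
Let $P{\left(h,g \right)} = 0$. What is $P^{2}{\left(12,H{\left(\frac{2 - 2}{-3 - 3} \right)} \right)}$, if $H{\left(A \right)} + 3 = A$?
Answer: $0$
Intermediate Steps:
$H{\left(A \right)} = -3 + A$
$P^{2}{\left(12,H{\left(\frac{2 - 2}{-3 - 3} \right)} \right)} = 0^{2} = 0$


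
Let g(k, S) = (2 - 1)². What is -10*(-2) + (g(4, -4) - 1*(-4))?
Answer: 25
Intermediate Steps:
g(k, S) = 1 (g(k, S) = 1² = 1)
-10*(-2) + (g(4, -4) - 1*(-4)) = -10*(-2) + (1 - 1*(-4)) = 20 + (1 + 4) = 20 + 5 = 25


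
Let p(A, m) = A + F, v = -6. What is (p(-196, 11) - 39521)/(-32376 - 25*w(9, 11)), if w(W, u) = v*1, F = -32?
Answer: 39749/32226 ≈ 1.2334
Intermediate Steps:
p(A, m) = -32 + A (p(A, m) = A - 32 = -32 + A)
w(W, u) = -6 (w(W, u) = -6*1 = -6)
(p(-196, 11) - 39521)/(-32376 - 25*w(9, 11)) = ((-32 - 196) - 39521)/(-32376 - 25*(-6)) = (-228 - 39521)/(-32376 + 150) = -39749/(-32226) = -39749*(-1/32226) = 39749/32226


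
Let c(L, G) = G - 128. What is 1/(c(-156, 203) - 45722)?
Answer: -1/45647 ≈ -2.1907e-5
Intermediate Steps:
c(L, G) = -128 + G
1/(c(-156, 203) - 45722) = 1/((-128 + 203) - 45722) = 1/(75 - 45722) = 1/(-45647) = -1/45647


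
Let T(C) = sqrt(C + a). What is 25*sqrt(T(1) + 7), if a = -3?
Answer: 25*sqrt(7 + I*sqrt(2)) ≈ 66.477 + 6.648*I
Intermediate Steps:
T(C) = sqrt(-3 + C) (T(C) = sqrt(C - 3) = sqrt(-3 + C))
25*sqrt(T(1) + 7) = 25*sqrt(sqrt(-3 + 1) + 7) = 25*sqrt(sqrt(-2) + 7) = 25*sqrt(I*sqrt(2) + 7) = 25*sqrt(7 + I*sqrt(2))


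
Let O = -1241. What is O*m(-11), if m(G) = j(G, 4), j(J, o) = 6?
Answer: -7446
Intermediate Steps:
m(G) = 6
O*m(-11) = -1241*6 = -7446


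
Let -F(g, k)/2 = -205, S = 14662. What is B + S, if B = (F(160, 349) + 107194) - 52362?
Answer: 69904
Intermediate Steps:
F(g, k) = 410 (F(g, k) = -2*(-205) = 410)
B = 55242 (B = (410 + 107194) - 52362 = 107604 - 52362 = 55242)
B + S = 55242 + 14662 = 69904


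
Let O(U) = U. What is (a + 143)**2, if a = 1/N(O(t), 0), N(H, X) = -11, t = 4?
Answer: 2471184/121 ≈ 20423.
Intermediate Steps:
a = -1/11 (a = 1/(-11) = -1/11 ≈ -0.090909)
(a + 143)**2 = (-1/11 + 143)**2 = (1572/11)**2 = 2471184/121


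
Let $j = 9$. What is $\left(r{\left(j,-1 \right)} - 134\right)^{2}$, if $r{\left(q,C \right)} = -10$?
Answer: $20736$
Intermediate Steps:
$\left(r{\left(j,-1 \right)} - 134\right)^{2} = \left(-10 - 134\right)^{2} = \left(-144\right)^{2} = 20736$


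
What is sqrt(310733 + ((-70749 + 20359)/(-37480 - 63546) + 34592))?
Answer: 2*sqrt(220279956002490)/50513 ≈ 587.64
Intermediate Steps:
sqrt(310733 + ((-70749 + 20359)/(-37480 - 63546) + 34592)) = sqrt(310733 + (-50390/(-101026) + 34592)) = sqrt(310733 + (-50390*(-1/101026) + 34592)) = sqrt(310733 + (25195/50513 + 34592)) = sqrt(310733 + 1747370891/50513) = sqrt(17443426920/50513) = 2*sqrt(220279956002490)/50513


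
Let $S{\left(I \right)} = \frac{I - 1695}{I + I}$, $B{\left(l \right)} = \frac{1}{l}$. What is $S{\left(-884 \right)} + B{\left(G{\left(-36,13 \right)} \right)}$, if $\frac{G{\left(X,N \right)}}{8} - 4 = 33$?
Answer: $\frac{23911}{16354} \approx 1.4621$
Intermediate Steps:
$G{\left(X,N \right)} = 296$ ($G{\left(X,N \right)} = 32 + 8 \cdot 33 = 32 + 264 = 296$)
$S{\left(I \right)} = \frac{-1695 + I}{2 I}$
$S{\left(-884 \right)} + B{\left(G{\left(-36,13 \right)} \right)} = \frac{-1695 - 884}{2 \left(-884\right)} + \frac{1}{296} = \frac{1}{2} \left(- \frac{1}{884}\right) \left(-2579\right) + \frac{1}{296} = \frac{2579}{1768} + \frac{1}{296} = \frac{23911}{16354}$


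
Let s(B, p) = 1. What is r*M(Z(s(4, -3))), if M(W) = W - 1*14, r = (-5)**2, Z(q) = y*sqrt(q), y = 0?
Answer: -350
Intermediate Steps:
Z(q) = 0 (Z(q) = 0*sqrt(q) = 0)
r = 25
M(W) = -14 + W (M(W) = W - 14 = -14 + W)
r*M(Z(s(4, -3))) = 25*(-14 + 0) = 25*(-14) = -350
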